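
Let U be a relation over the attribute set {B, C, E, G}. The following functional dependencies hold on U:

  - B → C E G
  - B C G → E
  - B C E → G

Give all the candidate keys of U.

{B}⁺: B→CEG adds C, E, G → {B, C, E, G}.

{B}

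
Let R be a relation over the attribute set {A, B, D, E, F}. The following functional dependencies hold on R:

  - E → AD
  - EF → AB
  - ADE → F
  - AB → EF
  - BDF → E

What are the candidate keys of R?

(E), (A, B), (B, D, F)

{E}⁺: E→AD adds A, D; ADE→F adds F; EF→AB adds B → {A, B, D, E, F}.
{A, B}⁺: AB→EF adds E, F; E→AD adds D → {A, B, D, E, F}.
{B, D, F}⁺: BDF→E adds E; E→AD adds A → {A, B, D, E, F}.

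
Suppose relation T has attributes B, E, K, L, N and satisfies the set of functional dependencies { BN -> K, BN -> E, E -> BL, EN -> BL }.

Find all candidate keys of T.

Attribute N never appears on the right-hand side of any dependency, so N must belong to every candidate key.
{N}⁺ = {N}, which is not all of the schema, so we must add further attributes.
{B, N}⁺: BN→K adds K; BN→E adds E; E→BL adds L → {B, E, K, L, N}. Minimal: {N}⁺ = {N}; {B}⁺ = {B} — none reach the full schema.
{E, N}⁺: E→BL adds B, L; BN→K adds K → {B, E, K, L, N}. Minimal: {N}⁺ = {N}; {E}⁺ = {B, E, L} — none reach the full schema.
Any other superkey contains one of these as a subset, so there are no further candidate keys.

{B, N}, {E, N}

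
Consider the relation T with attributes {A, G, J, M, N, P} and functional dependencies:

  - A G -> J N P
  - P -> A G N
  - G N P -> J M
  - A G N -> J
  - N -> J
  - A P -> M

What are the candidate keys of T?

{P}⁺: P→AGN adds A, G, N; GNP→JM adds J, M → {A, G, J, M, N, P}.
{A, G}⁺: AG→JNP adds J, N, P; GNP→JM adds M → {A, G, J, M, N, P}.

{P}; {A, G}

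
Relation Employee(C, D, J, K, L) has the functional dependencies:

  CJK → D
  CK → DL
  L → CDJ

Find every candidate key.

(C, K), (K, L)

Attribute K never appears on the right-hand side of any dependency, so K must belong to every candidate key.
{K}⁺ = {K}, which is not all of the schema, so we must add further attributes.
{C, K}⁺: CK→DL adds D, L; L→CDJ adds J → {C, D, J, K, L}. Minimal: {K}⁺ = {K}; {C}⁺ = {C} — none reach the full schema.
{K, L}⁺: L→CDJ adds C, D, J → {C, D, J, K, L}. Minimal: {L}⁺ = {C, D, J, L}; {K}⁺ = {K} — none reach the full schema.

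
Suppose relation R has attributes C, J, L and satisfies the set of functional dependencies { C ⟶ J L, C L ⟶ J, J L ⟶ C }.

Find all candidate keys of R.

{C}⁺: C→JL adds J, L → {C, J, L}.
{J, L}⁺: JL→C adds C → {C, J, L}. Minimal: {L}⁺ = {L}; {J}⁺ = {J} — none reach the full schema.
Any other superkey contains one of these as a subset, so there are no further candidate keys.

C, JL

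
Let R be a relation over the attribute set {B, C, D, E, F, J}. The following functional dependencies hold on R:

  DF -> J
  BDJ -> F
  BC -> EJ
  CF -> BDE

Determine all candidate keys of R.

{C, F}, {B, C, D}

Attribute C never appears on the right-hand side of any dependency, so C must belong to every candidate key.
{C}⁺ = {C}, which is not all of the schema, so we must add further attributes.
{C, F}⁺: CF→BDE adds B, D, E; DF→J adds J → {B, C, D, E, F, J}. Minimal: {F}⁺ = {F}; {C}⁺ = {C} — none reach the full schema.
{B, C, D}⁺: BC→EJ adds E, J; BDJ→F adds F → {B, C, D, E, F, J}. Minimal: {C, D}⁺ = {C, D}; {B, D}⁺ = {B, D}; {B, C}⁺ = {B, C, E, J} — none reach the full schema.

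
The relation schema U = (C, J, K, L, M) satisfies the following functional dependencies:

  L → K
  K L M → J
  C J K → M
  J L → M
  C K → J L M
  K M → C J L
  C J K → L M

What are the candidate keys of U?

(C, K); (C, L); (J, L); (K, M); (L, M)

{C, K}⁺: CK→JLM adds J, L, M → {C, J, K, L, M}. Minimal: {K}⁺ = {K}; {C}⁺ = {C} — none reach the full schema.
{C, L}⁺: L→K adds K; CK→JLM adds J, M → {C, J, K, L, M}. Minimal: {L}⁺ = {K, L}; {C}⁺ = {C} — none reach the full schema.
{J, L}⁺: L→K adds K; JL→M adds M; KM→CJL adds C → {C, J, K, L, M}. Minimal: {L}⁺ = {K, L}; {J}⁺ = {J} — none reach the full schema.
{K, M}⁺: KM→CJL adds C, J, L → {C, J, K, L, M}. Minimal: {M}⁺ = {M}; {K}⁺ = {K} — none reach the full schema.
{L, M}⁺: L→K adds K; KLM→J adds J; KM→CJL adds C → {C, J, K, L, M}. Minimal: {M}⁺ = {M}; {L}⁺ = {K, L} — none reach the full schema.
Any other superkey contains one of these as a subset, so there are no further candidate keys.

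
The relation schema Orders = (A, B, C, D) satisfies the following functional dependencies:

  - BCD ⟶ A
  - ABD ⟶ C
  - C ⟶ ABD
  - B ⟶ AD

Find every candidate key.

{B}⁺: B→AD adds A, D; ABD→C adds C → {A, B, C, D}.
{C}⁺: C→ABD adds A, B, D → {A, B, C, D}.

{B}, {C}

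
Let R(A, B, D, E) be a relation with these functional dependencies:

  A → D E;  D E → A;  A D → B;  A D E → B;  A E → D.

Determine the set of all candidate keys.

{A}⁺: A→DE adds D, E; AD→B adds B → {A, B, D, E}.
{D, E}⁺: DE→A adds A; AD→B adds B → {A, B, D, E}. Minimal: {E}⁺ = {E}; {D}⁺ = {D} — none reach the full schema.
Any other superkey contains one of these as a subset, so there are no further candidate keys.

(A), (D, E)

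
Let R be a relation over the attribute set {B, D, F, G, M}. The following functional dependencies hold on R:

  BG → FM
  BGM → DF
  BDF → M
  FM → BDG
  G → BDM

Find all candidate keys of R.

{G}⁺: G→BDM adds B, D, M; BG→FM adds F → {B, D, F, G, M}.
{F, M}⁺: FM→BDG adds B, D, G → {B, D, F, G, M}. Minimal: {M}⁺ = {M}; {F}⁺ = {F} — none reach the full schema.
{B, D, F}⁺: BDF→M adds M; FM→BDG adds G → {B, D, F, G, M}. Minimal: {D, F}⁺ = {D, F}; {B, F}⁺ = {B, F}; {B, D}⁺ = {B, D} — none reach the full schema.

G, FM, BDF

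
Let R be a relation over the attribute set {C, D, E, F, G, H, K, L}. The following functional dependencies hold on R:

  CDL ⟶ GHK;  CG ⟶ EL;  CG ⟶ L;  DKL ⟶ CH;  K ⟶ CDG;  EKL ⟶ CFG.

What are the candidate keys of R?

{K}, {C, D, G}, {C, D, L}

{K}⁺: K→CDG adds C, D, G; CG→EL adds E, L; DKL→CH adds H; EKL→CFG adds F → {C, D, E, F, G, H, K, L}.
{C, D, G}⁺: CG→EL adds E, L; CDL→GHK adds H, K; EKL→CFG adds F → {C, D, E, F, G, H, K, L}.
{C, D, L}⁺: CDL→GHK adds G, H, K; CG→EL adds E; EKL→CFG adds F → {C, D, E, F, G, H, K, L}.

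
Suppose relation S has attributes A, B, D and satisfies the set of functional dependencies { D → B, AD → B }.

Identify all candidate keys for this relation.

(A, D)

Attributes A, D never appear on any right-hand side, so every candidate key must contain {A, D}.
{A, D}⁺ = {A, B, D}, which is all of the schema, so {A, D} is the only candidate key.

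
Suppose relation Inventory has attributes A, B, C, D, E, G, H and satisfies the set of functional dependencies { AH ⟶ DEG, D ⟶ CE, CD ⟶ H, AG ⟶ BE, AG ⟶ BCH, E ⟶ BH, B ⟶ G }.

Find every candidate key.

AB; AD; AE; AG; AH

Attribute A never appears on the right-hand side of any dependency, so A must belong to every candidate key.
{A}⁺ = {A}, which is not all of the schema, so we must add further attributes.
{A, B}⁺: B→G adds G; AG→BE adds E; AG→BCH adds C, H; AH→DEG adds D → {A, B, C, D, E, G, H}. Minimal: {B}⁺ = {B, G}; {A}⁺ = {A} — none reach the full schema.
{A, D}⁺: D→CE adds C, E; CD→H adds H; E→BH adds B; B→G adds G → {A, B, C, D, E, G, H}. Minimal: {D}⁺ = {B, C, D, E, G, H}; {A}⁺ = {A} — none reach the full schema.
{A, E}⁺: E→BH adds B, H; B→G adds G; AH→DEG adds D; D→CE adds C → {A, B, C, D, E, G, H}. Minimal: {E}⁺ = {B, E, G, H}; {A}⁺ = {A} — none reach the full schema.
{A, G}⁺: AG→BE adds B, E; AG→BCH adds C, H; AH→DEG adds D → {A, B, C, D, E, G, H}. Minimal: {G}⁺ = {G}; {A}⁺ = {A} — none reach the full schema.
{A, H}⁺: AH→DEG adds D, E, G; D→CE adds C; AG→BE adds B → {A, B, C, D, E, G, H}. Minimal: {H}⁺ = {H}; {A}⁺ = {A} — none reach the full schema.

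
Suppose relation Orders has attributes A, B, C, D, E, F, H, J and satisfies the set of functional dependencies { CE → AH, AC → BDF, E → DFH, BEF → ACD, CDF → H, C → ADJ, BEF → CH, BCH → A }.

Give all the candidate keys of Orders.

BE, CE

Attribute E never appears on the right-hand side of any dependency, so E must belong to every candidate key.
{E}⁺ = {D, E, F, H}, which is not all of the schema, so we must add further attributes.
{B, E}⁺: E→DFH adds D, F, H; BEF→ACD adds A, C; C→ADJ adds J → {A, B, C, D, E, F, H, J}.
{C, E}⁺: CE→AH adds A, H; AC→BDF adds B, D, F; C→ADJ adds J → {A, B, C, D, E, F, H, J}.
Any other superkey contains one of these as a subset, so there are no further candidate keys.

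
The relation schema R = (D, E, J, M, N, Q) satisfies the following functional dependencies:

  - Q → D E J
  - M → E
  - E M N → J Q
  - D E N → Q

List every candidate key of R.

Attributes M, N never appear on any right-hand side, so every candidate key must contain {M, N}.
{M, N}⁺ = {D, E, J, M, N, Q}, which is all of the schema, so {M, N} is the only candidate key.

MN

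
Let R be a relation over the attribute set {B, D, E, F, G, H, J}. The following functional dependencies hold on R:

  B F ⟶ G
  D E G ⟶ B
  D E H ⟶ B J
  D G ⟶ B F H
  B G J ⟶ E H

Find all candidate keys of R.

{D, E, G}, {D, G, J}, {B, D, E, F}, {B, D, F, J}, {D, E, F, H}

Attribute D never appears on the right-hand side of any dependency, so D must belong to every candidate key.
{D}⁺ = {D}, which is not all of the schema, so we must add further attributes.
{D, E, G}⁺: DEG→B adds B; DG→BFH adds F, H; DEH→BJ adds J → {B, D, E, F, G, H, J}. Minimal: {E, G}⁺ = {E, G}; {D, G}⁺ = {B, D, F, G, H}; {D, E}⁺ = {D, E} — none reach the full schema.
{D, G, J}⁺: DG→BFH adds B, F, H; BGJ→EH adds E → {B, D, E, F, G, H, J}. Minimal: {G, J}⁺ = {G, J}; {D, J}⁺ = {D, J}; {D, G}⁺ = {B, D, F, G, H} — none reach the full schema.
{B, D, E, F}⁺: BF→G adds G; DG→BFH adds H; DEH→BJ adds J → {B, D, E, F, G, H, J}. Minimal: {D, E, F}⁺ = {D, E, F}; {B, E, F}⁺ = {B, E, F, G}; {B, D, F}⁺ = {B, D, F, G, H}; … — none reach the full schema.
{B, D, F, J}⁺: BF→G adds G; DG→BFH adds H; BGJ→EH adds E → {B, D, E, F, G, H, J}. Minimal: {D, F, J}⁺ = {D, F, J}; {B, F, J}⁺ = {B, E, F, G, H, J}; {B, D, J}⁺ = {B, D, J}; … — none reach the full schema.
{D, E, F, H}⁺: DEH→BJ adds B, J; BF→G adds G → {B, D, E, F, G, H, J}. Minimal: {E, F, H}⁺ = {E, F, H}; {D, F, H}⁺ = {D, F, H}; {D, E, H}⁺ = {B, D, E, H, J}; … — none reach the full schema.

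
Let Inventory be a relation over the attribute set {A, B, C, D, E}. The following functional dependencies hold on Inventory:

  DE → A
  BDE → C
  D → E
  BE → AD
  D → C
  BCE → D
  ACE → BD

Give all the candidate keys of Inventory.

D, BE, ACE

{D}⁺: D→E adds E; D→C adds C; DE→A adds A; ACE→BD adds B → {A, B, C, D, E}.
{B, E}⁺: BE→AD adds A, D; D→C adds C → {A, B, C, D, E}. Minimal: {E}⁺ = {E}; {B}⁺ = {B} — none reach the full schema.
{A, C, E}⁺: ACE→BD adds B, D → {A, B, C, D, E}. Minimal: {C, E}⁺ = {C, E}; {A, E}⁺ = {A, E}; {A, C}⁺ = {A, C} — none reach the full schema.
Any other superkey contains one of these as a subset, so there are no further candidate keys.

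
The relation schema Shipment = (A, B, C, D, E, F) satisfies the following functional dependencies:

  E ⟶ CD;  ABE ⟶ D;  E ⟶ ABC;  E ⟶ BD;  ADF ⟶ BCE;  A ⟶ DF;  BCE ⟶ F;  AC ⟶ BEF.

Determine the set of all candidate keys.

{A}⁺: A→DF adds D, F; ADF→BCE adds B, C, E → {A, B, C, D, E, F}.
{E}⁺: E→CD adds C, D; E→ABC adds A, B; A→DF adds F → {A, B, C, D, E, F}.

(A); (E)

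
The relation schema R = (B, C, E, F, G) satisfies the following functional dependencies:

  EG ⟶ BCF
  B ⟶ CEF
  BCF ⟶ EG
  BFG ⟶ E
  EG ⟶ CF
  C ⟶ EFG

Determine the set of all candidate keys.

{B}⁺: B→CEF adds C, E, F; BCF→EG adds G → {B, C, E, F, G}.
{C}⁺: C→EFG adds E, F, G; EG→BCF adds B → {B, C, E, F, G}.
{E, G}⁺: EG→BCF adds B, C, F → {B, C, E, F, G}. Minimal: {G}⁺ = {G}; {E}⁺ = {E} — none reach the full schema.

{B}, {C}, {E, G}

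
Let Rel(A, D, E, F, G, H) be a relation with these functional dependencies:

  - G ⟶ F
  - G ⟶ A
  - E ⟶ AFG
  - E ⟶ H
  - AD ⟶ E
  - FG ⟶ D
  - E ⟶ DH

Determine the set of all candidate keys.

{E}⁺: E→AFG adds A, F, G; E→H adds H; FG→D adds D → {A, D, E, F, G, H}.
{G}⁺: G→F adds F; G→A adds A; FG→D adds D; AD→E adds E; E→DH adds H → {A, D, E, F, G, H}.
{A, D}⁺: AD→E adds E; E→DH adds H; E→AFG adds F, G → {A, D, E, F, G, H}. Minimal: {D}⁺ = {D}; {A}⁺ = {A} — none reach the full schema.
Any other superkey contains one of these as a subset, so there are no further candidate keys.

(E); (G); (A, D)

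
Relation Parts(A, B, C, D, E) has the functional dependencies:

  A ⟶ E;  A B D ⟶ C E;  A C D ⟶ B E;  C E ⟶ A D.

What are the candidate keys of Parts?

AC, CE, ABD

{A, C}⁺: A→E adds E; CE→AD adds D; ACD→BE adds B → {A, B, C, D, E}. Minimal: {C}⁺ = {C}; {A}⁺ = {A, E} — none reach the full schema.
{C, E}⁺: CE→AD adds A, D; ACD→BE adds B → {A, B, C, D, E}. Minimal: {E}⁺ = {E}; {C}⁺ = {C} — none reach the full schema.
{A, B, D}⁺: A→E adds E; ABD→CE adds C → {A, B, C, D, E}. Minimal: {B, D}⁺ = {B, D}; {A, D}⁺ = {A, D, E}; {A, B}⁺ = {A, B, E} — none reach the full schema.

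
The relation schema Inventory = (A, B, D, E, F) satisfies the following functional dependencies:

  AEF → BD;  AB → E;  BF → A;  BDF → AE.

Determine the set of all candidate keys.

Attribute F never appears on the right-hand side of any dependency, so F must belong to every candidate key.
{F}⁺ = {F}, which is not all of the schema, so we must add further attributes.
{B, F}⁺: BF→A adds A; AB→E adds E; AEF→BD adds D → {A, B, D, E, F}. Minimal: {F}⁺ = {F}; {B}⁺ = {B} — none reach the full schema.
{A, E, F}⁺: AEF→BD adds B, D → {A, B, D, E, F}. Minimal: {E, F}⁺ = {E, F}; {A, F}⁺ = {A, F}; {A, E}⁺ = {A, E} — none reach the full schema.
Any other superkey contains one of these as a subset, so there are no further candidate keys.

BF; AEF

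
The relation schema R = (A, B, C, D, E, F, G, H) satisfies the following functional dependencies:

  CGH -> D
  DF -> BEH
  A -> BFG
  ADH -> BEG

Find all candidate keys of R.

{A, C, D}; {A, C, H}

Attributes A, C never appear on any right-hand side, so every candidate key must contain {A, C}.
{A, C}⁺ = {A, B, C, F, G}, which is not all of the schema, so we must add further attributes.
{A, C, D}⁺: A→BFG adds B, F, G; DF→BEH adds E, H → {A, B, C, D, E, F, G, H}. Minimal: {C, D}⁺ = {C, D}; {A, D}⁺ = {A, B, D, E, F, G, H}; {A, C}⁺ = {A, B, C, F, G} — none reach the full schema.
{A, C, H}⁺: A→BFG adds B, F, G; CGH→D adds D; DF→BEH adds E → {A, B, C, D, E, F, G, H}. Minimal: {C, H}⁺ = {C, H}; {A, H}⁺ = {A, B, F, G, H}; {A, C}⁺ = {A, B, C, F, G} — none reach the full schema.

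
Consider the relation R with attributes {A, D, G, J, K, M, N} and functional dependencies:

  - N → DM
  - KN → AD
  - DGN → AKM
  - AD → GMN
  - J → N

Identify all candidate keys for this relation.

AJ, GJ, JK

{A, J}⁺: J→N adds N; N→DM adds D, M; AD→GMN adds G; DGN→AKM adds K → {A, D, G, J, K, M, N}. Minimal: {J}⁺ = {D, J, M, N}; {A}⁺ = {A} — none reach the full schema.
{G, J}⁺: J→N adds N; N→DM adds D, M; DGN→AKM adds A, K → {A, D, G, J, K, M, N}. Minimal: {J}⁺ = {D, J, M, N}; {G}⁺ = {G} — none reach the full schema.
{J, K}⁺: J→N adds N; N→DM adds D, M; KN→AD adds A; AD→GMN adds G → {A, D, G, J, K, M, N}. Minimal: {K}⁺ = {K}; {J}⁺ = {D, J, M, N} — none reach the full schema.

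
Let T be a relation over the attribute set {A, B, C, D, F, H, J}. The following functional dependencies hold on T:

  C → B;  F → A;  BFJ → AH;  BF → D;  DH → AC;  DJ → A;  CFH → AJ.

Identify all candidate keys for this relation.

{B, F, H}, {B, F, J}, {C, F, H}, {C, F, J}, {D, F, H}

Attribute F never appears on the right-hand side of any dependency, so F must belong to every candidate key.
{F}⁺ = {A, F}, which is not all of the schema, so we must add further attributes.
{B, F, H}⁺: F→A adds A; BF→D adds D; DH→AC adds C; CFH→AJ adds J → {A, B, C, D, F, H, J}. Minimal: {F, H}⁺ = {A, F, H}; {B, H}⁺ = {B, H}; {B, F}⁺ = {A, B, D, F} — none reach the full schema.
{B, F, J}⁺: F→A adds A; BFJ→AH adds H; BF→D adds D; DH→AC adds C → {A, B, C, D, F, H, J}. Minimal: {F, J}⁺ = {A, F, J}; {B, J}⁺ = {B, J}; {B, F}⁺ = {A, B, D, F} — none reach the full schema.
{C, F, H}⁺: C→B adds B; F→A adds A; BF→D adds D; CFH→AJ adds J → {A, B, C, D, F, H, J}. Minimal: {F, H}⁺ = {A, F, H}; {C, H}⁺ = {B, C, H}; {C, F}⁺ = {A, B, C, D, F} — none reach the full schema.
{C, F, J}⁺: C→B adds B; F→A adds A; BFJ→AH adds H; BF→D adds D → {A, B, C, D, F, H, J}. Minimal: {F, J}⁺ = {A, F, J}; {C, J}⁺ = {B, C, J}; {C, F}⁺ = {A, B, C, D, F} — none reach the full schema.
{D, F, H}⁺: F→A adds A; DH→AC adds C; CFH→AJ adds J; C→B adds B → {A, B, C, D, F, H, J}. Minimal: {F, H}⁺ = {A, F, H}; {D, H}⁺ = {A, B, C, D, H}; {D, F}⁺ = {A, D, F} — none reach the full schema.
Any other superkey contains one of these as a subset, so there are no further candidate keys.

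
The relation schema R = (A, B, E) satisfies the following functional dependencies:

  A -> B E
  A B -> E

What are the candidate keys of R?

Attribute A never appears on the right-hand side of any dependency, so A must belong to every candidate key.
{A}⁺ = {A, B, E}, which is all of the schema, so {A} is the only candidate key.

{A}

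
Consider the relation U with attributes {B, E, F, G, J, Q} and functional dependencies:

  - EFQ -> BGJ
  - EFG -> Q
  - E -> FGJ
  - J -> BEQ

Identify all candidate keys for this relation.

{E}; {J}

{E}⁺: E→FGJ adds F, G, J; J→BEQ adds B, Q → {B, E, F, G, J, Q}.
{J}⁺: J→BEQ adds B, E, Q; E→FGJ adds F, G → {B, E, F, G, J, Q}.
Any other superkey contains one of these as a subset, so there are no further candidate keys.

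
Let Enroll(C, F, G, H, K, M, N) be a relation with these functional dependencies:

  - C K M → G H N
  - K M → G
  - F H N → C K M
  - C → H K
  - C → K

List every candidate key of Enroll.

(C, F, M), (C, F, N), (F, H, N)

{C, F, M}⁺: C→HK adds H, K; CKM→GHN adds G, N → {C, F, G, H, K, M, N}. Minimal: {F, M}⁺ = {F, M}; {C, M}⁺ = {C, G, H, K, M, N}; {C, F}⁺ = {C, F, H, K} — none reach the full schema.
{C, F, N}⁺: C→HK adds H, K; FHN→CKM adds M; CKM→GHN adds G → {C, F, G, H, K, M, N}. Minimal: {F, N}⁺ = {F, N}; {C, N}⁺ = {C, H, K, N}; {C, F}⁺ = {C, F, H, K} — none reach the full schema.
{F, H, N}⁺: FHN→CKM adds C, K, M; CKM→GHN adds G → {C, F, G, H, K, M, N}. Minimal: {H, N}⁺ = {H, N}; {F, N}⁺ = {F, N}; {F, H}⁺ = {F, H} — none reach the full schema.
Any other superkey contains one of these as a subset, so there are no further candidate keys.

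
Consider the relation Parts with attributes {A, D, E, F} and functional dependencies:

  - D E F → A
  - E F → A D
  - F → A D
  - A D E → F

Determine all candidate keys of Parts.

Attribute E never appears on the right-hand side of any dependency, so E must belong to every candidate key.
{E}⁺ = {E}, which is not all of the schema, so we must add further attributes.
{E, F}⁺: EF→AD adds A, D → {A, D, E, F}. Minimal: {F}⁺ = {A, D, F}; {E}⁺ = {E} — none reach the full schema.
{A, D, E}⁺: ADE→F adds F → {A, D, E, F}. Minimal: {D, E}⁺ = {D, E}; {A, E}⁺ = {A, E}; {A, D}⁺ = {A, D} — none reach the full schema.
Any other superkey contains one of these as a subset, so there are no further candidate keys.

{E, F}; {A, D, E}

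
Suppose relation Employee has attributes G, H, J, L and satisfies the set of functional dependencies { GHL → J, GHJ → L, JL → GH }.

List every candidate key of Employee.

{J, L}⁺: JL→GH adds G, H → {G, H, J, L}. Minimal: {L}⁺ = {L}; {J}⁺ = {J} — none reach the full schema.
{G, H, J}⁺: GHJ→L adds L → {G, H, J, L}. Minimal: {H, J}⁺ = {H, J}; {G, J}⁺ = {G, J}; {G, H}⁺ = {G, H} — none reach the full schema.
{G, H, L}⁺: GHL→J adds J → {G, H, J, L}. Minimal: {H, L}⁺ = {H, L}; {G, L}⁺ = {G, L}; {G, H}⁺ = {G, H} — none reach the full schema.

JL, GHJ, GHL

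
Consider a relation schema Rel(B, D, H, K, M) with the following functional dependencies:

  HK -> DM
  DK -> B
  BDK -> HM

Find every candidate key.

Attribute K never appears on the right-hand side of any dependency, so K must belong to every candidate key.
{K}⁺ = {K}, which is not all of the schema, so we must add further attributes.
{D, K}⁺: DK→B adds B; BDK→HM adds H, M → {B, D, H, K, M}. Minimal: {K}⁺ = {K}; {D}⁺ = {D} — none reach the full schema.
{H, K}⁺: HK→DM adds D, M; DK→B adds B → {B, D, H, K, M}. Minimal: {K}⁺ = {K}; {H}⁺ = {H} — none reach the full schema.

DK; HK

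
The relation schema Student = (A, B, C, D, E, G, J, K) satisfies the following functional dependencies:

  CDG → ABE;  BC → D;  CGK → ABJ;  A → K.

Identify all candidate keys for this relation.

ACG, BCG, CDG, CGK

Attributes C, G never appear on any right-hand side, so every candidate key must contain {C, G}.
{C, G}⁺ = {C, G}, which is not all of the schema, so we must add further attributes.
{A, C, G}⁺: A→K adds K; CGK→ABJ adds B, J; BC→D adds D; CDG→ABE adds E → {A, B, C, D, E, G, J, K}. Minimal: {C, G}⁺ = {C, G}; {A, G}⁺ = {A, G, K}; {A, C}⁺ = {A, C, K} — none reach the full schema.
{B, C, G}⁺: BC→D adds D; CDG→ABE adds A, E; A→K adds K; CGK→ABJ adds J → {A, B, C, D, E, G, J, K}. Minimal: {C, G}⁺ = {C, G}; {B, G}⁺ = {B, G}; {B, C}⁺ = {B, C, D} — none reach the full schema.
{C, D, G}⁺: CDG→ABE adds A, B, E; A→K adds K; CGK→ABJ adds J → {A, B, C, D, E, G, J, K}. Minimal: {D, G}⁺ = {D, G}; {C, G}⁺ = {C, G}; {C, D}⁺ = {C, D} — none reach the full schema.
{C, G, K}⁺: CGK→ABJ adds A, B, J; BC→D adds D; CDG→ABE adds E → {A, B, C, D, E, G, J, K}. Minimal: {G, K}⁺ = {G, K}; {C, K}⁺ = {C, K}; {C, G}⁺ = {C, G} — none reach the full schema.
Any other superkey contains one of these as a subset, so there are no further candidate keys.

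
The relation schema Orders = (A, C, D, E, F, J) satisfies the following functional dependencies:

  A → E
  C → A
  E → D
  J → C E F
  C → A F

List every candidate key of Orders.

(J)

Attribute J never appears on the right-hand side of any dependency, so J must belong to every candidate key.
{J}⁺ = {A, C, D, E, F, J}, which is all of the schema, so {J} is the only candidate key.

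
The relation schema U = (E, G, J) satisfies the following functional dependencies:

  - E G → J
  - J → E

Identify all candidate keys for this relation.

(E, G); (G, J)

Attribute G never appears on the right-hand side of any dependency, so G must belong to every candidate key.
{G}⁺ = {G}, which is not all of the schema, so we must add further attributes.
{E, G}⁺: EG→J adds J → {E, G, J}. Minimal: {G}⁺ = {G}; {E}⁺ = {E} — none reach the full schema.
{G, J}⁺: J→E adds E → {E, G, J}. Minimal: {J}⁺ = {E, J}; {G}⁺ = {G} — none reach the full schema.
Any other superkey contains one of these as a subset, so there are no further candidate keys.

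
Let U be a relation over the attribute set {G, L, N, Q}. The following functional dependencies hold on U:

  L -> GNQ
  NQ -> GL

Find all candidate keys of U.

{L}⁺: L→GNQ adds G, N, Q → {G, L, N, Q}.
{N, Q}⁺: NQ→GL adds G, L → {G, L, N, Q}. Minimal: {Q}⁺ = {Q}; {N}⁺ = {N} — none reach the full schema.
Any other superkey contains one of these as a subset, so there are no further candidate keys.

{L}, {N, Q}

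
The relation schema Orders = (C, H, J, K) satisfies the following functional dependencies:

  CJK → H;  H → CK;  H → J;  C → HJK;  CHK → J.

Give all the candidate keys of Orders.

(C); (H)

{C}⁺: C→HJK adds H, J, K → {C, H, J, K}.
{H}⁺: H→CK adds C, K; H→J adds J → {C, H, J, K}.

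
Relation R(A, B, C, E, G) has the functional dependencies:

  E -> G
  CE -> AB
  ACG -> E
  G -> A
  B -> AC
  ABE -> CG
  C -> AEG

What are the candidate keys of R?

{B}⁺: B→AC adds A, C; C→AEG adds E, G → {A, B, C, E, G}.
{C}⁺: C→AEG adds A, E, G; CE→AB adds B → {A, B, C, E, G}.
Any other superkey contains one of these as a subset, so there are no further candidate keys.

(B); (C)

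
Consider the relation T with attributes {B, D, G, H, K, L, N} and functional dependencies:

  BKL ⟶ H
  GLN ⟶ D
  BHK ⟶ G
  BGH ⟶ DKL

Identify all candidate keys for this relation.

{B, G, H, N}⁺: BGH→DKL adds D, K, L → {B, D, G, H, K, L, N}. Minimal: {G, H, N}⁺ = {G, H, N}; {B, H, N}⁺ = {B, H, N}; {B, G, N}⁺ = {B, G, N}; … — none reach the full schema.
{B, H, K, N}⁺: BHK→G adds G; BGH→DKL adds D, L → {B, D, G, H, K, L, N}. Minimal: {H, K, N}⁺ = {H, K, N}; {B, K, N}⁺ = {B, K, N}; {B, H, N}⁺ = {B, H, N}; … — none reach the full schema.
{B, K, L, N}⁺: BKL→H adds H; BHK→G adds G; BGH→DKL adds D → {B, D, G, H, K, L, N}. Minimal: {K, L, N}⁺ = {K, L, N}; {B, L, N}⁺ = {B, L, N}; {B, K, N}⁺ = {B, K, N}; … — none reach the full schema.
Any other superkey contains one of these as a subset, so there are no further candidate keys.

(B, G, H, N), (B, H, K, N), (B, K, L, N)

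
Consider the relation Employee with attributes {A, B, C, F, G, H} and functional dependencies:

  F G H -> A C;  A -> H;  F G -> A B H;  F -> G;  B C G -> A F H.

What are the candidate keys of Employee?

{F}⁺: F→G adds G; FG→ABH adds A, B, H; FGH→AC adds C → {A, B, C, F, G, H}.
{B, C, G}⁺: BCG→AFH adds A, F, H → {A, B, C, F, G, H}. Minimal: {C, G}⁺ = {C, G}; {B, G}⁺ = {B, G}; {B, C}⁺ = {B, C} — none reach the full schema.

F, BCG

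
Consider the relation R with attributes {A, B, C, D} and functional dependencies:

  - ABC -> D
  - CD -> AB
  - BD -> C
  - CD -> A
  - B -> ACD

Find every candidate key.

{B}, {C, D}

{B}⁺: B→ACD adds A, C, D → {A, B, C, D}.
{C, D}⁺: CD→AB adds A, B → {A, B, C, D}. Minimal: {D}⁺ = {D}; {C}⁺ = {C} — none reach the full schema.
Any other superkey contains one of these as a subset, so there are no further candidate keys.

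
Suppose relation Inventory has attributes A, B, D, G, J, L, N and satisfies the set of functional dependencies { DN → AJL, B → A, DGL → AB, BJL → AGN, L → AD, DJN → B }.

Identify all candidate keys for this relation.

{D, N}⁺: DN→AJL adds A, J, L; DJN→B adds B; BJL→AGN adds G → {A, B, D, G, J, L, N}. Minimal: {N}⁺ = {N}; {D}⁺ = {D} — none reach the full schema.
{L, N}⁺: L→AD adds A, D; DN→AJL adds J; DJN→B adds B; BJL→AGN adds G → {A, B, D, G, J, L, N}. Minimal: {N}⁺ = {N}; {L}⁺ = {A, D, L} — none reach the full schema.
{B, J, L}⁺: B→A adds A; BJL→AGN adds G, N; L→AD adds D → {A, B, D, G, J, L, N}. Minimal: {J, L}⁺ = {A, D, J, L}; {B, L}⁺ = {A, B, D, L}; {B, J}⁺ = {A, B, J} — none reach the full schema.
{G, J, L}⁺: L→AD adds A, D; DGL→AB adds B; BJL→AGN adds N → {A, B, D, G, J, L, N}. Minimal: {J, L}⁺ = {A, D, J, L}; {G, L}⁺ = {A, B, D, G, L}; {G, J}⁺ = {G, J} — none reach the full schema.
Any other superkey contains one of these as a subset, so there are no further candidate keys.

DN, LN, BJL, GJL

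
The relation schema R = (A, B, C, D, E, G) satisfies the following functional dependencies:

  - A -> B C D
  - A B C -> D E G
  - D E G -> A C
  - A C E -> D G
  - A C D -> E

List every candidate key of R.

{A}, {D, E, G}

{A}⁺: A→BCD adds B, C, D; ABC→DEG adds E, G → {A, B, C, D, E, G}.
{D, E, G}⁺: DEG→AC adds A, C; A→BCD adds B → {A, B, C, D, E, G}.
Any other superkey contains one of these as a subset, so there are no further candidate keys.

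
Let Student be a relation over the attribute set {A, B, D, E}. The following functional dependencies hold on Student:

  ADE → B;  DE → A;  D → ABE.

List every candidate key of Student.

Attribute D never appears on the right-hand side of any dependency, so D must belong to every candidate key.
{D}⁺ = {A, B, D, E}, which is all of the schema, so {D} is the only candidate key.

{D}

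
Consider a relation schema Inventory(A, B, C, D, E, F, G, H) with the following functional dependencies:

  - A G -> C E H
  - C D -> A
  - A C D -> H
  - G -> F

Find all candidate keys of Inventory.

Attributes B, D, G never appear on any right-hand side, so every candidate key must contain {B, D, G}.
{B, D, G}⁺ = {B, D, F, G}, which is not all of the schema, so we must add further attributes.
{A, B, D, G}⁺: AG→CEH adds C, E, H; G→F adds F → {A, B, C, D, E, F, G, H}. Minimal: {B, D, G}⁺ = {B, D, F, G}; {A, D, G}⁺ = {A, C, D, E, F, G, H}; {A, B, G}⁺ = {A, B, C, E, F, G, H}; … — none reach the full schema.
{B, C, D, G}⁺: CD→A adds A; ACD→H adds H; G→F adds F; AG→CEH adds E → {A, B, C, D, E, F, G, H}. Minimal: {C, D, G}⁺ = {A, C, D, E, F, G, H}; {B, D, G}⁺ = {B, D, F, G}; {B, C, G}⁺ = {B, C, F, G}; … — none reach the full schema.
Any other superkey contains one of these as a subset, so there are no further candidate keys.

{A, B, D, G}, {B, C, D, G}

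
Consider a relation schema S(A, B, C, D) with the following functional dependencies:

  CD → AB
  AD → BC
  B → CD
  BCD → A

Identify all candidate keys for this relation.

{B}, {A, D}, {C, D}

{B}⁺: B→CD adds C, D; BCD→A adds A → {A, B, C, D}.
{A, D}⁺: AD→BC adds B, C → {A, B, C, D}. Minimal: {D}⁺ = {D}; {A}⁺ = {A} — none reach the full schema.
{C, D}⁺: CD→AB adds A, B → {A, B, C, D}. Minimal: {D}⁺ = {D}; {C}⁺ = {C} — none reach the full schema.
Any other superkey contains one of these as a subset, so there are no further candidate keys.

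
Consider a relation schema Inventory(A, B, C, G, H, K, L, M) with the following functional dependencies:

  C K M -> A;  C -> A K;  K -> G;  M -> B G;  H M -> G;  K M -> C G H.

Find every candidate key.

Attributes L, M never appear on any right-hand side, so every candidate key must contain {L, M}.
{L, M}⁺ = {B, G, L, M}, which is not all of the schema, so we must add further attributes.
{C, L, M}⁺: C→AK adds A, K; K→G adds G; M→BG adds B; KM→CGH adds H → {A, B, C, G, H, K, L, M}.
{K, L, M}⁺: K→G adds G; M→BG adds B; KM→CGH adds C, H; CKM→A adds A → {A, B, C, G, H, K, L, M}.

{C, L, M}, {K, L, M}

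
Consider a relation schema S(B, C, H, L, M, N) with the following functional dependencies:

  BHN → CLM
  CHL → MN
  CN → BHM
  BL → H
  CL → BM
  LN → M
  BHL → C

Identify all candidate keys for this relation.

{B, L}⁺: BL→H adds H; BHL→C adds C; CHL→MN adds M, N → {B, C, H, L, M, N}. Minimal: {L}⁺ = {L}; {B}⁺ = {B} — none reach the full schema.
{C, L}⁺: CL→BM adds B, M; BL→H adds H; CHL→MN adds N → {B, C, H, L, M, N}. Minimal: {L}⁺ = {L}; {C}⁺ = {C} — none reach the full schema.
{C, N}⁺: CN→BHM adds B, H, M; BHN→CLM adds L → {B, C, H, L, M, N}. Minimal: {N}⁺ = {N}; {C}⁺ = {C} — none reach the full schema.
{B, H, N}⁺: BHN→CLM adds C, L, M → {B, C, H, L, M, N}. Minimal: {H, N}⁺ = {H, N}; {B, N}⁺ = {B, N}; {B, H}⁺ = {B, H} — none reach the full schema.

{B, L}, {C, L}, {C, N}, {B, H, N}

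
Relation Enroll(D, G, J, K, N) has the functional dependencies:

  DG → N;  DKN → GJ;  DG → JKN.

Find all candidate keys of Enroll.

{D, G}; {D, K, N}

{D, G}⁺: DG→N adds N; DG→JKN adds J, K → {D, G, J, K, N}. Minimal: {G}⁺ = {G}; {D}⁺ = {D} — none reach the full schema.
{D, K, N}⁺: DKN→GJ adds G, J → {D, G, J, K, N}. Minimal: {K, N}⁺ = {K, N}; {D, N}⁺ = {D, N}; {D, K}⁺ = {D, K} — none reach the full schema.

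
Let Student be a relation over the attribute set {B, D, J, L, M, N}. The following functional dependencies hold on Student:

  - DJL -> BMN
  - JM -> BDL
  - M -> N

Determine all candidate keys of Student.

{J, M}⁺: JM→BDL adds B, D, L; M→N adds N → {B, D, J, L, M, N}. Minimal: {M}⁺ = {M, N}; {J}⁺ = {J} — none reach the full schema.
{D, J, L}⁺: DJL→BMN adds B, M, N → {B, D, J, L, M, N}. Minimal: {J, L}⁺ = {J, L}; {D, L}⁺ = {D, L}; {D, J}⁺ = {D, J} — none reach the full schema.
Any other superkey contains one of these as a subset, so there are no further candidate keys.

JM, DJL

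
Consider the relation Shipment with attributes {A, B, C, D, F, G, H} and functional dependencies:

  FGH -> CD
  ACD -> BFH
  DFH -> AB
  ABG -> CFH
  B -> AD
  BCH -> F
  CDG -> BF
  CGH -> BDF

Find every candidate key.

Attribute G never appears on the right-hand side of any dependency, so G must belong to every candidate key.
{G}⁺ = {G}, which is not all of the schema, so we must add further attributes.
{B, G}⁺: B→AD adds A, D; ABG→CFH adds C, F, H → {A, B, C, D, F, G, H}. Minimal: {G}⁺ = {G}; {B}⁺ = {A, B, D} — none reach the full schema.
{C, D, G}⁺: CDG→BF adds B, F; B→AD adds A; ACD→BFH adds H → {A, B, C, D, F, G, H}. Minimal: {D, G}⁺ = {D, G}; {C, G}⁺ = {C, G}; {C, D}⁺ = {C, D} — none reach the full schema.
{C, G, H}⁺: CGH→BDF adds B, D, F; DFH→AB adds A → {A, B, C, D, F, G, H}. Minimal: {G, H}⁺ = {G, H}; {C, H}⁺ = {C, H}; {C, G}⁺ = {C, G} — none reach the full schema.
{F, G, H}⁺: FGH→CD adds C, D; DFH→AB adds A, B → {A, B, C, D, F, G, H}. Minimal: {G, H}⁺ = {G, H}; {F, H}⁺ = {F, H}; {F, G}⁺ = {F, G} — none reach the full schema.

BG, CDG, CGH, FGH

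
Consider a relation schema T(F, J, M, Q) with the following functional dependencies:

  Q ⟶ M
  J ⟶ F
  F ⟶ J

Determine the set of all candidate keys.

Attribute Q never appears on the right-hand side of any dependency, so Q must belong to every candidate key.
{Q}⁺ = {M, Q}, which is not all of the schema, so we must add further attributes.
{F, Q}⁺: Q→M adds M; F→J adds J → {F, J, M, Q}. Minimal: {Q}⁺ = {M, Q}; {F}⁺ = {F, J} — none reach the full schema.
{J, Q}⁺: Q→M adds M; J→F adds F → {F, J, M, Q}. Minimal: {Q}⁺ = {M, Q}; {J}⁺ = {F, J} — none reach the full schema.

{F, Q}, {J, Q}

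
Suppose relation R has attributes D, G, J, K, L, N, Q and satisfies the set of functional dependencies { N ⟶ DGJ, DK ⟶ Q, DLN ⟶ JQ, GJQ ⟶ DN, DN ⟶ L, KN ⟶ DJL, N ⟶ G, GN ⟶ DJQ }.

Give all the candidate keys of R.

{K, N}; {D, G, J, K}; {G, J, K, Q}

{K, N}⁺: N→DGJ adds D, G, J; DK→Q adds Q; DN→L adds L → {D, G, J, K, L, N, Q}. Minimal: {N}⁺ = {D, G, J, L, N, Q}; {K}⁺ = {K} — none reach the full schema.
{D, G, J, K}⁺: DK→Q adds Q; GJQ→DN adds N; DN→L adds L → {D, G, J, K, L, N, Q}. Minimal: {G, J, K}⁺ = {G, J, K}; {D, J, K}⁺ = {D, J, K, Q}; {D, G, K}⁺ = {D, G, K, Q}; … — none reach the full schema.
{G, J, K, Q}⁺: GJQ→DN adds D, N; DN→L adds L → {D, G, J, K, L, N, Q}. Minimal: {J, K, Q}⁺ = {J, K, Q}; {G, K, Q}⁺ = {G, K, Q}; {G, J, Q}⁺ = {D, G, J, L, N, Q}; … — none reach the full schema.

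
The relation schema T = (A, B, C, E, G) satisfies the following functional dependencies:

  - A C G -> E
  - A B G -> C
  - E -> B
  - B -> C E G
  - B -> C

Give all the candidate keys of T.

Attribute A never appears on the right-hand side of any dependency, so A must belong to every candidate key.
{A}⁺ = {A}, which is not all of the schema, so we must add further attributes.
{A, B}⁺: B→CEG adds C, E, G → {A, B, C, E, G}. Minimal: {B}⁺ = {B, C, E, G}; {A}⁺ = {A} — none reach the full schema.
{A, E}⁺: E→B adds B; B→CEG adds C, G → {A, B, C, E, G}. Minimal: {E}⁺ = {B, C, E, G}; {A}⁺ = {A} — none reach the full schema.
{A, C, G}⁺: ACG→E adds E; E→B adds B → {A, B, C, E, G}. Minimal: {C, G}⁺ = {C, G}; {A, G}⁺ = {A, G}; {A, C}⁺ = {A, C} — none reach the full schema.

AB, AE, ACG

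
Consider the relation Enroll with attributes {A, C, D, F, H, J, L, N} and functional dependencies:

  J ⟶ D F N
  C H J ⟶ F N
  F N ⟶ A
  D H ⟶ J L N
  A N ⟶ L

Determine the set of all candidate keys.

{C, D, H}, {C, H, J}

Attributes C, H never appear on any right-hand side, so every candidate key must contain {C, H}.
{C, H}⁺ = {C, H}, which is not all of the schema, so we must add further attributes.
{C, D, H}⁺: DH→JLN adds J, L, N; J→DFN adds F; FN→A adds A → {A, C, D, F, H, J, L, N}. Minimal: {D, H}⁺ = {A, D, F, H, J, L, N}; {C, H}⁺ = {C, H}; {C, D}⁺ = {C, D} — none reach the full schema.
{C, H, J}⁺: J→DFN adds D, F, N; FN→A adds A; DH→JLN adds L → {A, C, D, F, H, J, L, N}. Minimal: {H, J}⁺ = {A, D, F, H, J, L, N}; {C, J}⁺ = {A, C, D, F, J, L, N}; {C, H}⁺ = {C, H} — none reach the full schema.
Any other superkey contains one of these as a subset, so there are no further candidate keys.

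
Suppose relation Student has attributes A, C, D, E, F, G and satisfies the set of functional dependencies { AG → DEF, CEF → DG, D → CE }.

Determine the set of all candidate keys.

(A, G), (A, D, F), (A, C, E, F)

Attribute A never appears on the right-hand side of any dependency, so A must belong to every candidate key.
{A}⁺ = {A}, which is not all of the schema, so we must add further attributes.
{A, G}⁺: AG→DEF adds D, E, F; D→CE adds C → {A, C, D, E, F, G}.
{A, D, F}⁺: D→CE adds C, E; CEF→DG adds G → {A, C, D, E, F, G}.
{A, C, E, F}⁺: CEF→DG adds D, G → {A, C, D, E, F, G}.
Any other superkey contains one of these as a subset, so there are no further candidate keys.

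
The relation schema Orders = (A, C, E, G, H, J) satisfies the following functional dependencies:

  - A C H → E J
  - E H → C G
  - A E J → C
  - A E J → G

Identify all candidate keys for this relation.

Attributes A, H never appear on any right-hand side, so every candidate key must contain {A, H}.
{A, H}⁺ = {A, H}, which is not all of the schema, so we must add further attributes.
{A, C, H}⁺: ACH→EJ adds E, J; EH→CG adds G → {A, C, E, G, H, J}. Minimal: {C, H}⁺ = {C, H}; {A, H}⁺ = {A, H}; {A, C}⁺ = {A, C} — none reach the full schema.
{A, E, H}⁺: EH→CG adds C, G; ACH→EJ adds J → {A, C, E, G, H, J}. Minimal: {E, H}⁺ = {C, E, G, H}; {A, H}⁺ = {A, H}; {A, E}⁺ = {A, E} — none reach the full schema.

{A, C, H}; {A, E, H}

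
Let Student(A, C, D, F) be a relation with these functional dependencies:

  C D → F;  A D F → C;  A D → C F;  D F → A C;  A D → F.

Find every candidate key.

AD, CD, DF

Attribute D never appears on the right-hand side of any dependency, so D must belong to every candidate key.
{D}⁺ = {D}, which is not all of the schema, so we must add further attributes.
{A, D}⁺: AD→CF adds C, F → {A, C, D, F}. Minimal: {D}⁺ = {D}; {A}⁺ = {A} — none reach the full schema.
{C, D}⁺: CD→F adds F; DF→AC adds A → {A, C, D, F}. Minimal: {D}⁺ = {D}; {C}⁺ = {C} — none reach the full schema.
{D, F}⁺: DF→AC adds A, C → {A, C, D, F}. Minimal: {F}⁺ = {F}; {D}⁺ = {D} — none reach the full schema.
Any other superkey contains one of these as a subset, so there are no further candidate keys.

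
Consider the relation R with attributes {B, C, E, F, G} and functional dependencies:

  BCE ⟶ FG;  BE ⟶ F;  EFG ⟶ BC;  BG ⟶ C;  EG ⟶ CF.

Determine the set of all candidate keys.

{E, G}⁺: EG→CF adds C, F; EFG→BC adds B → {B, C, E, F, G}. Minimal: {G}⁺ = {G}; {E}⁺ = {E} — none reach the full schema.
{B, C, E}⁺: BCE→FG adds F, G → {B, C, E, F, G}. Minimal: {C, E}⁺ = {C, E}; {B, E}⁺ = {B, E, F}; {B, C}⁺ = {B, C} — none reach the full schema.

{E, G}, {B, C, E}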